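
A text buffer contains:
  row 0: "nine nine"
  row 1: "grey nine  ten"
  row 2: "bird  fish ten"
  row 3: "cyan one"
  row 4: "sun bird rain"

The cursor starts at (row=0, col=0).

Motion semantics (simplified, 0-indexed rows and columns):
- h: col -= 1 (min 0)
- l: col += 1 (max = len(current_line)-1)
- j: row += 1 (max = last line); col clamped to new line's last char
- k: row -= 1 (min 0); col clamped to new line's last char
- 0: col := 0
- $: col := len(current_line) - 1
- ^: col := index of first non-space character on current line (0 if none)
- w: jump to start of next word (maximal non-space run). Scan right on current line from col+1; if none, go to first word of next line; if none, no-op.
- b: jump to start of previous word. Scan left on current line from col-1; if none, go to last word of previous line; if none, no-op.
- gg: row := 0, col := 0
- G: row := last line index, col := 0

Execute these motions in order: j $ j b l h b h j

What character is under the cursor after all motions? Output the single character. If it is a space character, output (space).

Answer: o

Derivation:
After 1 (j): row=1 col=0 char='g'
After 2 ($): row=1 col=13 char='n'
After 3 (j): row=2 col=13 char='n'
After 4 (b): row=2 col=11 char='t'
After 5 (l): row=2 col=12 char='e'
After 6 (h): row=2 col=11 char='t'
After 7 (b): row=2 col=6 char='f'
After 8 (h): row=2 col=5 char='_'
After 9 (j): row=3 col=5 char='o'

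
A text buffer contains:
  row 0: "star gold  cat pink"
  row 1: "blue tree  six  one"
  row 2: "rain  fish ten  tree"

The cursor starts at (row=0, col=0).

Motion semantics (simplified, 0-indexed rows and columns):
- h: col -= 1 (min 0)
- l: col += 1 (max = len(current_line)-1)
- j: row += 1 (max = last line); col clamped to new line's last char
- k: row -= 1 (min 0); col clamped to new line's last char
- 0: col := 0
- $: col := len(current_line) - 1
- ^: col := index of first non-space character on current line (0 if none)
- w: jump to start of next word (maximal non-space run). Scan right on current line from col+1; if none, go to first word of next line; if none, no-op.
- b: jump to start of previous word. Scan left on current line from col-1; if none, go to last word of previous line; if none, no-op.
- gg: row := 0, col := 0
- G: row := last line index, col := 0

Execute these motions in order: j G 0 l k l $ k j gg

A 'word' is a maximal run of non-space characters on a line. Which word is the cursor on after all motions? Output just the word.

Answer: star

Derivation:
After 1 (j): row=1 col=0 char='b'
After 2 (G): row=2 col=0 char='r'
After 3 (0): row=2 col=0 char='r'
After 4 (l): row=2 col=1 char='a'
After 5 (k): row=1 col=1 char='l'
After 6 (l): row=1 col=2 char='u'
After 7 ($): row=1 col=18 char='e'
After 8 (k): row=0 col=18 char='k'
After 9 (j): row=1 col=18 char='e'
After 10 (gg): row=0 col=0 char='s'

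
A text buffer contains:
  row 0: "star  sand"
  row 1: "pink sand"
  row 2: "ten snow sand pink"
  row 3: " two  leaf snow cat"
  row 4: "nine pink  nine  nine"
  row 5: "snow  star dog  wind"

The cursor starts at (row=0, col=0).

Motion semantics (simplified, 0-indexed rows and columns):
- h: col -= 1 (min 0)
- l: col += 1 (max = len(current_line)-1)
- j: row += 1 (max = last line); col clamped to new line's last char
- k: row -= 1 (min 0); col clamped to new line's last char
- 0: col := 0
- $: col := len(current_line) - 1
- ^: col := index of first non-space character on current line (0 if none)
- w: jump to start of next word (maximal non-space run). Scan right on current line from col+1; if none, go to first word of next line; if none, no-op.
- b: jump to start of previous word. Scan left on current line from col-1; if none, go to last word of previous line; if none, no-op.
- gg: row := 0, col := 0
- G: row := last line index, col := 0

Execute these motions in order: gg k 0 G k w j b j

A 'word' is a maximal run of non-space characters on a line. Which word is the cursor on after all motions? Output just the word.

After 1 (gg): row=0 col=0 char='s'
After 2 (k): row=0 col=0 char='s'
After 3 (0): row=0 col=0 char='s'
After 4 (G): row=5 col=0 char='s'
After 5 (k): row=4 col=0 char='n'
After 6 (w): row=4 col=5 char='p'
After 7 (j): row=5 col=5 char='_'
After 8 (b): row=5 col=0 char='s'
After 9 (j): row=5 col=0 char='s'

Answer: snow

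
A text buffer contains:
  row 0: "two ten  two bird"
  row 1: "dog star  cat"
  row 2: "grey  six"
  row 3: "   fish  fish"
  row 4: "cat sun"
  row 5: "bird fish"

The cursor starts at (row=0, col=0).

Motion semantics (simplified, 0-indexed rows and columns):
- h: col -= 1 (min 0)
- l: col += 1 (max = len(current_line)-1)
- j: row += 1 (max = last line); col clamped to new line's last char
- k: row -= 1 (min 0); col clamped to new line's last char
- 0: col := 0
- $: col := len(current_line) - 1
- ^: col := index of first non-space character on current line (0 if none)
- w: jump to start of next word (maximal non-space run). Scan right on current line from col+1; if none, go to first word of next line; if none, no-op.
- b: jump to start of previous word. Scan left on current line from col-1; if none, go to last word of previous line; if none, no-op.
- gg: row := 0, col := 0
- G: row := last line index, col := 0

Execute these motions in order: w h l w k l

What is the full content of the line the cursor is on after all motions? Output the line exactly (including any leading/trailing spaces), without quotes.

Answer: two ten  two bird

Derivation:
After 1 (w): row=0 col=4 char='t'
After 2 (h): row=0 col=3 char='_'
After 3 (l): row=0 col=4 char='t'
After 4 (w): row=0 col=9 char='t'
After 5 (k): row=0 col=9 char='t'
After 6 (l): row=0 col=10 char='w'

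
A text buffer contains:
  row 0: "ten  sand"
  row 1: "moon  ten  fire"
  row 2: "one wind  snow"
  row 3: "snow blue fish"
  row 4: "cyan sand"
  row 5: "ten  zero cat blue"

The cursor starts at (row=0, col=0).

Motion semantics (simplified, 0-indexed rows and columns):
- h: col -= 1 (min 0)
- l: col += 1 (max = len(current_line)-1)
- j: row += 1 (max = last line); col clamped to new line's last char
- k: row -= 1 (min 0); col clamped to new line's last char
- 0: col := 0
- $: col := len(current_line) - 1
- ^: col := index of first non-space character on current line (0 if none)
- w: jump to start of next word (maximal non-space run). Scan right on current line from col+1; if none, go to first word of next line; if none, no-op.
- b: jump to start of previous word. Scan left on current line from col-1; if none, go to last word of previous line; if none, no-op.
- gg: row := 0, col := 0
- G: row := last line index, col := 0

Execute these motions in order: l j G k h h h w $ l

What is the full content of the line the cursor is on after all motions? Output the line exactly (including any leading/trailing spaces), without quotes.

After 1 (l): row=0 col=1 char='e'
After 2 (j): row=1 col=1 char='o'
After 3 (G): row=5 col=0 char='t'
After 4 (k): row=4 col=0 char='c'
After 5 (h): row=4 col=0 char='c'
After 6 (h): row=4 col=0 char='c'
After 7 (h): row=4 col=0 char='c'
After 8 (w): row=4 col=5 char='s'
After 9 ($): row=4 col=8 char='d'
After 10 (l): row=4 col=8 char='d'

Answer: cyan sand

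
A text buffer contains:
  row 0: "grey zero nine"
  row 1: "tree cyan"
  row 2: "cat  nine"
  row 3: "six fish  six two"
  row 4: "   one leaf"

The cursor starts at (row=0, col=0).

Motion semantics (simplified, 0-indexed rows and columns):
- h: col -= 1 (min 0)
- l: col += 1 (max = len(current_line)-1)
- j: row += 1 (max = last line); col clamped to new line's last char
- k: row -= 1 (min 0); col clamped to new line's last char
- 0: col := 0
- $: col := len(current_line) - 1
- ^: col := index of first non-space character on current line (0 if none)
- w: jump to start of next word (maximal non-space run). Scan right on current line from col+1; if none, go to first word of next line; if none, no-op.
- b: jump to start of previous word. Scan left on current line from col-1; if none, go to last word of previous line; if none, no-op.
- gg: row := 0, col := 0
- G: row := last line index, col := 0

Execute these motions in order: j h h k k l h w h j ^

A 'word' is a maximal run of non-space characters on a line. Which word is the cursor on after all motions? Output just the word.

After 1 (j): row=1 col=0 char='t'
After 2 (h): row=1 col=0 char='t'
After 3 (h): row=1 col=0 char='t'
After 4 (k): row=0 col=0 char='g'
After 5 (k): row=0 col=0 char='g'
After 6 (l): row=0 col=1 char='r'
After 7 (h): row=0 col=0 char='g'
After 8 (w): row=0 col=5 char='z'
After 9 (h): row=0 col=4 char='_'
After 10 (j): row=1 col=4 char='_'
After 11 (^): row=1 col=0 char='t'

Answer: tree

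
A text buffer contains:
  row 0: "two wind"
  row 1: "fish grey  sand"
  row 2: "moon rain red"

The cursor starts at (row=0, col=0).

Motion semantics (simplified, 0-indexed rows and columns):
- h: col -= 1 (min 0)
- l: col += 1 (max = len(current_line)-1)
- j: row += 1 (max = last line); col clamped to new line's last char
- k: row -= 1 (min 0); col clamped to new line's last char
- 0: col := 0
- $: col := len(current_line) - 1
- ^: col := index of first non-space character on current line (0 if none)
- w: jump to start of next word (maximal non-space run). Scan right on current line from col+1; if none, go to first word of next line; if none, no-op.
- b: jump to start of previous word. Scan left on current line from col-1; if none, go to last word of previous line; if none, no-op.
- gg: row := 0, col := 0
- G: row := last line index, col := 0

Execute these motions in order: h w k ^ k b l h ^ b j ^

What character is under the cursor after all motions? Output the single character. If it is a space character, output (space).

Answer: f

Derivation:
After 1 (h): row=0 col=0 char='t'
After 2 (w): row=0 col=4 char='w'
After 3 (k): row=0 col=4 char='w'
After 4 (^): row=0 col=0 char='t'
After 5 (k): row=0 col=0 char='t'
After 6 (b): row=0 col=0 char='t'
After 7 (l): row=0 col=1 char='w'
After 8 (h): row=0 col=0 char='t'
After 9 (^): row=0 col=0 char='t'
After 10 (b): row=0 col=0 char='t'
After 11 (j): row=1 col=0 char='f'
After 12 (^): row=1 col=0 char='f'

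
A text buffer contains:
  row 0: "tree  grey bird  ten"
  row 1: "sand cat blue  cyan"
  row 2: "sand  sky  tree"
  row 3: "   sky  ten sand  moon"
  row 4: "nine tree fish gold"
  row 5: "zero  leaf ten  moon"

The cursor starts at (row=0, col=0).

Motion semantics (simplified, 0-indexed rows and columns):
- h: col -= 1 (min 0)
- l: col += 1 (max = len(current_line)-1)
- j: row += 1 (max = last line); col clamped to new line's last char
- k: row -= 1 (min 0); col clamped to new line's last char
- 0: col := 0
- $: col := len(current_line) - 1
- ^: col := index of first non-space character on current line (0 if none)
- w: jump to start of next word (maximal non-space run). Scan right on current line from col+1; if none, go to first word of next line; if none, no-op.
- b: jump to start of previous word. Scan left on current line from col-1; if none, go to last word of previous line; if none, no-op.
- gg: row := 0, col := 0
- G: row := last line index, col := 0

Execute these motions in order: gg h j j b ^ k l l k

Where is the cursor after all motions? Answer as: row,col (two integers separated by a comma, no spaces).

Answer: 0,2

Derivation:
After 1 (gg): row=0 col=0 char='t'
After 2 (h): row=0 col=0 char='t'
After 3 (j): row=1 col=0 char='s'
After 4 (j): row=2 col=0 char='s'
After 5 (b): row=1 col=15 char='c'
After 6 (^): row=1 col=0 char='s'
After 7 (k): row=0 col=0 char='t'
After 8 (l): row=0 col=1 char='r'
After 9 (l): row=0 col=2 char='e'
After 10 (k): row=0 col=2 char='e'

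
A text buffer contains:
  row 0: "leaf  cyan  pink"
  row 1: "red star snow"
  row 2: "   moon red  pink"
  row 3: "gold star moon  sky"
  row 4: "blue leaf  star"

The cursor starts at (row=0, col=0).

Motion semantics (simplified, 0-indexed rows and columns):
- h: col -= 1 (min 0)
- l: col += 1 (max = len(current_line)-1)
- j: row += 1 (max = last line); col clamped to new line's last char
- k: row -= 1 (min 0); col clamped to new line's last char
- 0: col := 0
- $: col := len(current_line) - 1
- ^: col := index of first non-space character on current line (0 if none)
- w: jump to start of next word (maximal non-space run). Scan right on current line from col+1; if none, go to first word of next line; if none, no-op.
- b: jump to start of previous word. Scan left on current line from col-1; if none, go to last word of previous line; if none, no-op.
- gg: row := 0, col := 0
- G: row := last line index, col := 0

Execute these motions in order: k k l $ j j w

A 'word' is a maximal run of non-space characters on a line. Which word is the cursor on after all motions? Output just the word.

Answer: pink

Derivation:
After 1 (k): row=0 col=0 char='l'
After 2 (k): row=0 col=0 char='l'
After 3 (l): row=0 col=1 char='e'
After 4 ($): row=0 col=15 char='k'
After 5 (j): row=1 col=12 char='w'
After 6 (j): row=2 col=12 char='_'
After 7 (w): row=2 col=13 char='p'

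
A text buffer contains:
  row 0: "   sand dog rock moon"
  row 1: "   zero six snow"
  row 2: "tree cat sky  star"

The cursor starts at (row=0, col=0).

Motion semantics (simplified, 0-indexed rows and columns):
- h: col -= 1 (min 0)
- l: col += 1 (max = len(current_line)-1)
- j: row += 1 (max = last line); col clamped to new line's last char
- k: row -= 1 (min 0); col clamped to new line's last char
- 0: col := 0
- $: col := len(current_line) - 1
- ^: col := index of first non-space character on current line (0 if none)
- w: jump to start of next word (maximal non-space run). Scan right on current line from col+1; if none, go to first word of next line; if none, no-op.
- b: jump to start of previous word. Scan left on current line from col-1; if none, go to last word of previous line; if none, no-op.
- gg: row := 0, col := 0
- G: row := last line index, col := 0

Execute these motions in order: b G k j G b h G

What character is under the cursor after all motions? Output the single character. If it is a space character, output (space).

After 1 (b): row=0 col=0 char='_'
After 2 (G): row=2 col=0 char='t'
After 3 (k): row=1 col=0 char='_'
After 4 (j): row=2 col=0 char='t'
After 5 (G): row=2 col=0 char='t'
After 6 (b): row=1 col=12 char='s'
After 7 (h): row=1 col=11 char='_'
After 8 (G): row=2 col=0 char='t'

Answer: t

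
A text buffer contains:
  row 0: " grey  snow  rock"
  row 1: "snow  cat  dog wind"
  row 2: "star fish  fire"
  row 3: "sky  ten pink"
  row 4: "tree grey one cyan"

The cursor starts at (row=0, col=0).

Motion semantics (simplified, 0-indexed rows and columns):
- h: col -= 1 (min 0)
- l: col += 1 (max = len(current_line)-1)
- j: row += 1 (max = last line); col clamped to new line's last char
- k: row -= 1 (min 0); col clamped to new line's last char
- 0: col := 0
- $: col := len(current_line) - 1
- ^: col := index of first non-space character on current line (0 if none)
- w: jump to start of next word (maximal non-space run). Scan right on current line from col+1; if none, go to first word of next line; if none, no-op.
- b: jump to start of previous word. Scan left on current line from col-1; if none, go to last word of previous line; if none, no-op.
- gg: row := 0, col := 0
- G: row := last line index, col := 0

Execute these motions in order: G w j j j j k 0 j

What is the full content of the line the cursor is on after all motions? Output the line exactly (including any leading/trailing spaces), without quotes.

After 1 (G): row=4 col=0 char='t'
After 2 (w): row=4 col=5 char='g'
After 3 (j): row=4 col=5 char='g'
After 4 (j): row=4 col=5 char='g'
After 5 (j): row=4 col=5 char='g'
After 6 (j): row=4 col=5 char='g'
After 7 (k): row=3 col=5 char='t'
After 8 (0): row=3 col=0 char='s'
After 9 (j): row=4 col=0 char='t'

Answer: tree grey one cyan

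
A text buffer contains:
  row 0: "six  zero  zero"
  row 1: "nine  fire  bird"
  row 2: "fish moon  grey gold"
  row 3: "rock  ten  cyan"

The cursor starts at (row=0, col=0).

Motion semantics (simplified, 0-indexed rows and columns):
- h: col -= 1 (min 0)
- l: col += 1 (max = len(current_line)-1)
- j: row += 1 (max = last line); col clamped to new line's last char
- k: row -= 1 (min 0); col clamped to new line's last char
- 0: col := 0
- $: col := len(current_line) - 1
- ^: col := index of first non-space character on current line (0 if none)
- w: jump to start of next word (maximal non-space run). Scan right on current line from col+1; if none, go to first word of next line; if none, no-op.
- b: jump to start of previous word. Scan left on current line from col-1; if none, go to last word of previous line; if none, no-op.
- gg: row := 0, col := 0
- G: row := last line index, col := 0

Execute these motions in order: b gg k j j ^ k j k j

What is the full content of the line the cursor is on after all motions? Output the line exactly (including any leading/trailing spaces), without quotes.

After 1 (b): row=0 col=0 char='s'
After 2 (gg): row=0 col=0 char='s'
After 3 (k): row=0 col=0 char='s'
After 4 (j): row=1 col=0 char='n'
After 5 (j): row=2 col=0 char='f'
After 6 (^): row=2 col=0 char='f'
After 7 (k): row=1 col=0 char='n'
After 8 (j): row=2 col=0 char='f'
After 9 (k): row=1 col=0 char='n'
After 10 (j): row=2 col=0 char='f'

Answer: fish moon  grey gold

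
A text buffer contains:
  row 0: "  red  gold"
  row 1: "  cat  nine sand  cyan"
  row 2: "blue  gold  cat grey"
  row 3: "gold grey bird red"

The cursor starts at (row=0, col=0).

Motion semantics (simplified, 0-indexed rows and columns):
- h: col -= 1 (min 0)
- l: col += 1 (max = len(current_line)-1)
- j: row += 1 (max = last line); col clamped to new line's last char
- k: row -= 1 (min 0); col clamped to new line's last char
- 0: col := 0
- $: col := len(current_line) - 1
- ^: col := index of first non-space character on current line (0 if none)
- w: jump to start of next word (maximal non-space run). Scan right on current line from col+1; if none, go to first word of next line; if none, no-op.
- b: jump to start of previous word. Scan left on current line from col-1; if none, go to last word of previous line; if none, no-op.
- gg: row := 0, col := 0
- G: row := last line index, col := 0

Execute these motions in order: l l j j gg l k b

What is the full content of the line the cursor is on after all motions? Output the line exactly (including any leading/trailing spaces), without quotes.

After 1 (l): row=0 col=1 char='_'
After 2 (l): row=0 col=2 char='r'
After 3 (j): row=1 col=2 char='c'
After 4 (j): row=2 col=2 char='u'
After 5 (gg): row=0 col=0 char='_'
After 6 (l): row=0 col=1 char='_'
After 7 (k): row=0 col=1 char='_'
After 8 (b): row=0 col=1 char='_'

Answer:   red  gold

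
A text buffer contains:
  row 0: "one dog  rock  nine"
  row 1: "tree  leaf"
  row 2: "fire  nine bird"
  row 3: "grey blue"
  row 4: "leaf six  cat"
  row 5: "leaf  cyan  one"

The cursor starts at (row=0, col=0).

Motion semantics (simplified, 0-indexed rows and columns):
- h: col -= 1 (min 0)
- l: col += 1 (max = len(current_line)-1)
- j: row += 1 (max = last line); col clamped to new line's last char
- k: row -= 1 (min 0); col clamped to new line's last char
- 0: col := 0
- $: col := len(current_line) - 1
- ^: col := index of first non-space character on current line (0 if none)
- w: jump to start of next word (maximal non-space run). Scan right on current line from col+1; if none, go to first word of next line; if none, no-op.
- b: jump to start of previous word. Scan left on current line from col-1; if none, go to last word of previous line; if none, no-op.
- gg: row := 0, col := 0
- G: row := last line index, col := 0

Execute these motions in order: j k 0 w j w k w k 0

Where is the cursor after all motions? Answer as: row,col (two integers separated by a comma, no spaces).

Answer: 0,0

Derivation:
After 1 (j): row=1 col=0 char='t'
After 2 (k): row=0 col=0 char='o'
After 3 (0): row=0 col=0 char='o'
After 4 (w): row=0 col=4 char='d'
After 5 (j): row=1 col=4 char='_'
After 6 (w): row=1 col=6 char='l'
After 7 (k): row=0 col=6 char='g'
After 8 (w): row=0 col=9 char='r'
After 9 (k): row=0 col=9 char='r'
After 10 (0): row=0 col=0 char='o'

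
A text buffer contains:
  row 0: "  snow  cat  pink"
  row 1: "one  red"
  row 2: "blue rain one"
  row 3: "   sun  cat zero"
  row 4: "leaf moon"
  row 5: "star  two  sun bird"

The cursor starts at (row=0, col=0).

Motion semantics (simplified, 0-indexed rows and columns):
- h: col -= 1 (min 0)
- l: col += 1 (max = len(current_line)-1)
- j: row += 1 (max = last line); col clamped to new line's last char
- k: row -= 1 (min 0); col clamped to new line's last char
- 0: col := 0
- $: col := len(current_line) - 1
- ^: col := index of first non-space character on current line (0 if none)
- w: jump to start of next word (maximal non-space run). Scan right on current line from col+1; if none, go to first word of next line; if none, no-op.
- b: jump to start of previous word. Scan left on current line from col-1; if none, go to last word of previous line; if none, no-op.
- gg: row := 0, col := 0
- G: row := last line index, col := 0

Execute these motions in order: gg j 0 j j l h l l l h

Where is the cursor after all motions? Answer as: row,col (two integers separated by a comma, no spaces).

After 1 (gg): row=0 col=0 char='_'
After 2 (j): row=1 col=0 char='o'
After 3 (0): row=1 col=0 char='o'
After 4 (j): row=2 col=0 char='b'
After 5 (j): row=3 col=0 char='_'
After 6 (l): row=3 col=1 char='_'
After 7 (h): row=3 col=0 char='_'
After 8 (l): row=3 col=1 char='_'
After 9 (l): row=3 col=2 char='_'
After 10 (l): row=3 col=3 char='s'
After 11 (h): row=3 col=2 char='_'

Answer: 3,2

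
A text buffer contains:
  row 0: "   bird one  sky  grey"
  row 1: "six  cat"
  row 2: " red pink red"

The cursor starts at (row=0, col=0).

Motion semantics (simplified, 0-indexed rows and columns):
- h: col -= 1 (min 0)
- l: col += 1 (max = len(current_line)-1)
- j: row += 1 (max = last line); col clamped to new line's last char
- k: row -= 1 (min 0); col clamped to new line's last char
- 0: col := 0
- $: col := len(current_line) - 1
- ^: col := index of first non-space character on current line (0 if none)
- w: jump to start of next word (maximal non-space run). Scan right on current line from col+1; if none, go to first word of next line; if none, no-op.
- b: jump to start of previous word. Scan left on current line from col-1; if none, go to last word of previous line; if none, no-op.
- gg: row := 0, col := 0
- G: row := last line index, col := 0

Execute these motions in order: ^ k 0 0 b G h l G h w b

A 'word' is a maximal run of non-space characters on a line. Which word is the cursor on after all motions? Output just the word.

After 1 (^): row=0 col=3 char='b'
After 2 (k): row=0 col=3 char='b'
After 3 (0): row=0 col=0 char='_'
After 4 (0): row=0 col=0 char='_'
After 5 (b): row=0 col=0 char='_'
After 6 (G): row=2 col=0 char='_'
After 7 (h): row=2 col=0 char='_'
After 8 (l): row=2 col=1 char='r'
After 9 (G): row=2 col=0 char='_'
After 10 (h): row=2 col=0 char='_'
After 11 (w): row=2 col=1 char='r'
After 12 (b): row=1 col=5 char='c'

Answer: cat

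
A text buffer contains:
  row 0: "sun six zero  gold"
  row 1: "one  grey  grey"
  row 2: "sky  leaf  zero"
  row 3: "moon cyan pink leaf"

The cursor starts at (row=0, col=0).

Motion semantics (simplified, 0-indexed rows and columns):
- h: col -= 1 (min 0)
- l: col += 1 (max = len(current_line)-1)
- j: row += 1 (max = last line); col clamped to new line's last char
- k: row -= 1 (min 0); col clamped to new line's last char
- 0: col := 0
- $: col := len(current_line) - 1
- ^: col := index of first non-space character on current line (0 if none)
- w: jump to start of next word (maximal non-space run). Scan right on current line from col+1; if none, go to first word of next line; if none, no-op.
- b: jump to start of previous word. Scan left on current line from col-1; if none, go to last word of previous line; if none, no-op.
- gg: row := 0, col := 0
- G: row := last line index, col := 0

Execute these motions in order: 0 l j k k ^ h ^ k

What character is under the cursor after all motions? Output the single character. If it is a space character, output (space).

After 1 (0): row=0 col=0 char='s'
After 2 (l): row=0 col=1 char='u'
After 3 (j): row=1 col=1 char='n'
After 4 (k): row=0 col=1 char='u'
After 5 (k): row=0 col=1 char='u'
After 6 (^): row=0 col=0 char='s'
After 7 (h): row=0 col=0 char='s'
After 8 (^): row=0 col=0 char='s'
After 9 (k): row=0 col=0 char='s'

Answer: s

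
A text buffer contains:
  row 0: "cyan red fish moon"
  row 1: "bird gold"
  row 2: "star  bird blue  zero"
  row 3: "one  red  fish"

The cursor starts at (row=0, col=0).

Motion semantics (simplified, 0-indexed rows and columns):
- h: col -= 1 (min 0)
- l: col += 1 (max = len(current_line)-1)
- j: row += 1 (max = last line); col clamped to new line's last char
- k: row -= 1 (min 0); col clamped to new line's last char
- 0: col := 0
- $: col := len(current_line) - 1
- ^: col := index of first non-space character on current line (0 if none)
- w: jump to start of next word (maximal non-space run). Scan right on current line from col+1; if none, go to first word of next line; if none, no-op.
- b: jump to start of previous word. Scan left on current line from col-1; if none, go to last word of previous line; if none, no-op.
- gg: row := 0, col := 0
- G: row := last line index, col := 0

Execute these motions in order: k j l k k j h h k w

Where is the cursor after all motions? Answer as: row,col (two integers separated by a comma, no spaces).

Answer: 0,5

Derivation:
After 1 (k): row=0 col=0 char='c'
After 2 (j): row=1 col=0 char='b'
After 3 (l): row=1 col=1 char='i'
After 4 (k): row=0 col=1 char='y'
After 5 (k): row=0 col=1 char='y'
After 6 (j): row=1 col=1 char='i'
After 7 (h): row=1 col=0 char='b'
After 8 (h): row=1 col=0 char='b'
After 9 (k): row=0 col=0 char='c'
After 10 (w): row=0 col=5 char='r'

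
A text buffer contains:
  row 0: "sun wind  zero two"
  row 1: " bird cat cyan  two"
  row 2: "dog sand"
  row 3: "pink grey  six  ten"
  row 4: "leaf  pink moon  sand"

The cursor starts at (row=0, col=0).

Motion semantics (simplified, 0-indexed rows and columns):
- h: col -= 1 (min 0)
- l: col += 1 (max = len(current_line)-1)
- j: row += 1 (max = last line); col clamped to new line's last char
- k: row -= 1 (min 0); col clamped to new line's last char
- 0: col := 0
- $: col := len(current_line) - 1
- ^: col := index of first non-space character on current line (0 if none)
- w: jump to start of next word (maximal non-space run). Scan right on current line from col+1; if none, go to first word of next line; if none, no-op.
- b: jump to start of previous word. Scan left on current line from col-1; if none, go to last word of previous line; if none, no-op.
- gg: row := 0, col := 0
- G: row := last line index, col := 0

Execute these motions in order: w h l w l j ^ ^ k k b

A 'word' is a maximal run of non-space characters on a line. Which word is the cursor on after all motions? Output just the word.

Answer: sun

Derivation:
After 1 (w): row=0 col=4 char='w'
After 2 (h): row=0 col=3 char='_'
After 3 (l): row=0 col=4 char='w'
After 4 (w): row=0 col=10 char='z'
After 5 (l): row=0 col=11 char='e'
After 6 (j): row=1 col=11 char='y'
After 7 (^): row=1 col=1 char='b'
After 8 (^): row=1 col=1 char='b'
After 9 (k): row=0 col=1 char='u'
After 10 (k): row=0 col=1 char='u'
After 11 (b): row=0 col=0 char='s'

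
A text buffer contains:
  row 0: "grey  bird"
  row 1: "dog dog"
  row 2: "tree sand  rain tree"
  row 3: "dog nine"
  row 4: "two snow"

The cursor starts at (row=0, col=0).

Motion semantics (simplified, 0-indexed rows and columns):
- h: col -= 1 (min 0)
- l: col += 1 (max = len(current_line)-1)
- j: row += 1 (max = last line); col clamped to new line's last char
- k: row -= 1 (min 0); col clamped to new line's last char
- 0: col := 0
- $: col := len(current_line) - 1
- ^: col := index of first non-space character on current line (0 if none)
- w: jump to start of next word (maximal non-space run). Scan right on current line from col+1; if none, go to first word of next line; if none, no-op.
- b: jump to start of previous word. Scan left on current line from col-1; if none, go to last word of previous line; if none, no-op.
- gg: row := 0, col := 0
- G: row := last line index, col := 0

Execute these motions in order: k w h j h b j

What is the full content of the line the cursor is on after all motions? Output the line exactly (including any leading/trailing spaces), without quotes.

After 1 (k): row=0 col=0 char='g'
After 2 (w): row=0 col=6 char='b'
After 3 (h): row=0 col=5 char='_'
After 4 (j): row=1 col=5 char='o'
After 5 (h): row=1 col=4 char='d'
After 6 (b): row=1 col=0 char='d'
After 7 (j): row=2 col=0 char='t'

Answer: tree sand  rain tree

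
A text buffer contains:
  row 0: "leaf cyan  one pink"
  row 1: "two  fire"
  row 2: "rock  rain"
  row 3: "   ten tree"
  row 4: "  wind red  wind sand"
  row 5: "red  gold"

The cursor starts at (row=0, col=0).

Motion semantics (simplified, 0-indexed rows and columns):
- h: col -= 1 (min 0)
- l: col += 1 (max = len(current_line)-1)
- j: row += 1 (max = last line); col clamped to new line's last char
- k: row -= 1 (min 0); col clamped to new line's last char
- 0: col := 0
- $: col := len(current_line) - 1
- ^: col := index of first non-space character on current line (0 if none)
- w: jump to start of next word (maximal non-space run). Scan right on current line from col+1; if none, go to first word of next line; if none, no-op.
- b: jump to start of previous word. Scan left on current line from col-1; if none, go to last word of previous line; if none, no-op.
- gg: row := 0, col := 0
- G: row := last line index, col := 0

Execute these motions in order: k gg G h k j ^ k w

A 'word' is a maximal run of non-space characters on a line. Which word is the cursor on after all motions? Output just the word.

After 1 (k): row=0 col=0 char='l'
After 2 (gg): row=0 col=0 char='l'
After 3 (G): row=5 col=0 char='r'
After 4 (h): row=5 col=0 char='r'
After 5 (k): row=4 col=0 char='_'
After 6 (j): row=5 col=0 char='r'
After 7 (^): row=5 col=0 char='r'
After 8 (k): row=4 col=0 char='_'
After 9 (w): row=4 col=2 char='w'

Answer: wind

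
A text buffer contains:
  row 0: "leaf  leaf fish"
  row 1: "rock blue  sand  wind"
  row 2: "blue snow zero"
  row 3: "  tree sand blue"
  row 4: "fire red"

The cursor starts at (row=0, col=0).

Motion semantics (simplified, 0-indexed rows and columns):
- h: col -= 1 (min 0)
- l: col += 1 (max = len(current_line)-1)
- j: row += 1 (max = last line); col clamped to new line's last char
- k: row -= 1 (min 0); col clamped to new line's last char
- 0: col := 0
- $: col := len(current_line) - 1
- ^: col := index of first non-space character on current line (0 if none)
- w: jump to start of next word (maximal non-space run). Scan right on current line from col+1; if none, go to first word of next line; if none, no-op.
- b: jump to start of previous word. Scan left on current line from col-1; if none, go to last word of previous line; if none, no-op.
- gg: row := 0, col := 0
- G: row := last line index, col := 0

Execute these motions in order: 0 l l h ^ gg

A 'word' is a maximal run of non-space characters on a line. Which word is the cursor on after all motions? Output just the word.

Answer: leaf

Derivation:
After 1 (0): row=0 col=0 char='l'
After 2 (l): row=0 col=1 char='e'
After 3 (l): row=0 col=2 char='a'
After 4 (h): row=0 col=1 char='e'
After 5 (^): row=0 col=0 char='l'
After 6 (gg): row=0 col=0 char='l'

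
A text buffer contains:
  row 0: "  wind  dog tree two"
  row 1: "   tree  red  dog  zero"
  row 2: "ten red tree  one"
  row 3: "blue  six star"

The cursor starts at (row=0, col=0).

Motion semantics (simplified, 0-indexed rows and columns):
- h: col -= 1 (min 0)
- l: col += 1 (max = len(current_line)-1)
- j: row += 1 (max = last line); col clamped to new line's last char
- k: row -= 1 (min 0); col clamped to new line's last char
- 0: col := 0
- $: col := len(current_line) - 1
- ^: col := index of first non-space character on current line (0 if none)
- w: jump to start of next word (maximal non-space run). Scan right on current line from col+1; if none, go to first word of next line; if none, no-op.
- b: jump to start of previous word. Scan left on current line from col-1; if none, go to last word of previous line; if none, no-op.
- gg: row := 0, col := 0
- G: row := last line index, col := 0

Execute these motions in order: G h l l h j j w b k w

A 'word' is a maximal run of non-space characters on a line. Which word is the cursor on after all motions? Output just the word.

After 1 (G): row=3 col=0 char='b'
After 2 (h): row=3 col=0 char='b'
After 3 (l): row=3 col=1 char='l'
After 4 (l): row=3 col=2 char='u'
After 5 (h): row=3 col=1 char='l'
After 6 (j): row=3 col=1 char='l'
After 7 (j): row=3 col=1 char='l'
After 8 (w): row=3 col=6 char='s'
After 9 (b): row=3 col=0 char='b'
After 10 (k): row=2 col=0 char='t'
After 11 (w): row=2 col=4 char='r'

Answer: red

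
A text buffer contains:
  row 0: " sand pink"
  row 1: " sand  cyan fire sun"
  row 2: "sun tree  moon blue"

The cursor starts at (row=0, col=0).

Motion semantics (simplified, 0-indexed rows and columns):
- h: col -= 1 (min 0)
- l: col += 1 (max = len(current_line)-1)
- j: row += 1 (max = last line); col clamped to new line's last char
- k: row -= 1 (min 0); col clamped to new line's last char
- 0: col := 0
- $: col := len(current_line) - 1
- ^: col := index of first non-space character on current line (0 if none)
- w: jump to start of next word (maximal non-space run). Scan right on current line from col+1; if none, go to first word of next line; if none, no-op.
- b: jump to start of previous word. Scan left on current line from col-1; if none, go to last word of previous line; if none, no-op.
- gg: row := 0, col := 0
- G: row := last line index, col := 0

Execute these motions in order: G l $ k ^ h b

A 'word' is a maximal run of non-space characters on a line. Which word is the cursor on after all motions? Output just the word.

Answer: pink

Derivation:
After 1 (G): row=2 col=0 char='s'
After 2 (l): row=2 col=1 char='u'
After 3 ($): row=2 col=18 char='e'
After 4 (k): row=1 col=18 char='u'
After 5 (^): row=1 col=1 char='s'
After 6 (h): row=1 col=0 char='_'
After 7 (b): row=0 col=6 char='p'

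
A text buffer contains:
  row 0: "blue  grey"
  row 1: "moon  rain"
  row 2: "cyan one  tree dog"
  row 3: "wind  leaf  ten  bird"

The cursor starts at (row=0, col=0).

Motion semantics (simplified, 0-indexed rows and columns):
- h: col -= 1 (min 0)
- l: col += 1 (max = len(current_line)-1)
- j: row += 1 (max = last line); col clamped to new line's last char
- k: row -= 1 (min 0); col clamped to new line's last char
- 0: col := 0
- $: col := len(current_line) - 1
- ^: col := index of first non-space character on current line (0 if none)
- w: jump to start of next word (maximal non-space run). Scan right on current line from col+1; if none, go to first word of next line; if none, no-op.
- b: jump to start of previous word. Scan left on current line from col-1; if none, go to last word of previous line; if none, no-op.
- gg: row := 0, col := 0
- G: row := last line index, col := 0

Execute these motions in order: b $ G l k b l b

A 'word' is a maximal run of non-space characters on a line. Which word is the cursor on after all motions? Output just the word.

After 1 (b): row=0 col=0 char='b'
After 2 ($): row=0 col=9 char='y'
After 3 (G): row=3 col=0 char='w'
After 4 (l): row=3 col=1 char='i'
After 5 (k): row=2 col=1 char='y'
After 6 (b): row=2 col=0 char='c'
After 7 (l): row=2 col=1 char='y'
After 8 (b): row=2 col=0 char='c'

Answer: cyan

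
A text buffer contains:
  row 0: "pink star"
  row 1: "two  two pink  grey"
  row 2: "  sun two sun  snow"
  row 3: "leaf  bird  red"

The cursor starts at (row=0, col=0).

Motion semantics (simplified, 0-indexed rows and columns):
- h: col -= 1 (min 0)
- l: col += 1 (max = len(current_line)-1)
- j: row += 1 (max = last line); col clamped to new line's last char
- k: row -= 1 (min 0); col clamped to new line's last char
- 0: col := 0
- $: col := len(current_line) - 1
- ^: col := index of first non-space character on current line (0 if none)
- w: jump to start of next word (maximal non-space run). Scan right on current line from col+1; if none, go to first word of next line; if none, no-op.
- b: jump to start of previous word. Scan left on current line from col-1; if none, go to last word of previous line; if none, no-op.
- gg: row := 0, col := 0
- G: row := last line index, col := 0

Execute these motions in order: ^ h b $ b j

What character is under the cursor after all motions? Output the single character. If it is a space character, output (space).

Answer: t

Derivation:
After 1 (^): row=0 col=0 char='p'
After 2 (h): row=0 col=0 char='p'
After 3 (b): row=0 col=0 char='p'
After 4 ($): row=0 col=8 char='r'
After 5 (b): row=0 col=5 char='s'
After 6 (j): row=1 col=5 char='t'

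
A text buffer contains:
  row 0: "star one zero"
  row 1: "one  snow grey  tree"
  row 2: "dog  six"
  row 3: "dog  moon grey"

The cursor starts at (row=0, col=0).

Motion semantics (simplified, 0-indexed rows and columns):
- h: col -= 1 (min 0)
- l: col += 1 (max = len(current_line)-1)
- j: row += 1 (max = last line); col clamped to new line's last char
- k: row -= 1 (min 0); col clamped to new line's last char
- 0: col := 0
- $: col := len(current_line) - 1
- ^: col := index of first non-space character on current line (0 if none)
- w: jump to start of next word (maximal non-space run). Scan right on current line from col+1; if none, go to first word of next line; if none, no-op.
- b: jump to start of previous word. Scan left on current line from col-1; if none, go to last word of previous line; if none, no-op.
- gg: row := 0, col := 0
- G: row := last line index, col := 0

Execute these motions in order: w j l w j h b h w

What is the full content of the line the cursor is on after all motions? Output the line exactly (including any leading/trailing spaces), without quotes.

After 1 (w): row=0 col=5 char='o'
After 2 (j): row=1 col=5 char='s'
After 3 (l): row=1 col=6 char='n'
After 4 (w): row=1 col=10 char='g'
After 5 (j): row=2 col=7 char='x'
After 6 (h): row=2 col=6 char='i'
After 7 (b): row=2 col=5 char='s'
After 8 (h): row=2 col=4 char='_'
After 9 (w): row=2 col=5 char='s'

Answer: dog  six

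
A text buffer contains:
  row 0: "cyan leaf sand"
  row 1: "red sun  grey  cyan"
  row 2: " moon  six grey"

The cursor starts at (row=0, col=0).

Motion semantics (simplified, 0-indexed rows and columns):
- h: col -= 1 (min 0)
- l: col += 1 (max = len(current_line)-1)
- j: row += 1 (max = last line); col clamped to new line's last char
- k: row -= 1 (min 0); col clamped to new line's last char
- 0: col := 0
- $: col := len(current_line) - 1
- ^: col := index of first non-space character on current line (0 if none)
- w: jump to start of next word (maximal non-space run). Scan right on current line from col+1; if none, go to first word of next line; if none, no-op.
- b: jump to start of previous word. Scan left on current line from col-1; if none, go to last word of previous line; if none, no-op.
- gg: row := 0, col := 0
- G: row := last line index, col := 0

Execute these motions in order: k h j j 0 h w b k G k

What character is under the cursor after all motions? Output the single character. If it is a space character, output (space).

Answer: r

Derivation:
After 1 (k): row=0 col=0 char='c'
After 2 (h): row=0 col=0 char='c'
After 3 (j): row=1 col=0 char='r'
After 4 (j): row=2 col=0 char='_'
After 5 (0): row=2 col=0 char='_'
After 6 (h): row=2 col=0 char='_'
After 7 (w): row=2 col=1 char='m'
After 8 (b): row=1 col=15 char='c'
After 9 (k): row=0 col=13 char='d'
After 10 (G): row=2 col=0 char='_'
After 11 (k): row=1 col=0 char='r'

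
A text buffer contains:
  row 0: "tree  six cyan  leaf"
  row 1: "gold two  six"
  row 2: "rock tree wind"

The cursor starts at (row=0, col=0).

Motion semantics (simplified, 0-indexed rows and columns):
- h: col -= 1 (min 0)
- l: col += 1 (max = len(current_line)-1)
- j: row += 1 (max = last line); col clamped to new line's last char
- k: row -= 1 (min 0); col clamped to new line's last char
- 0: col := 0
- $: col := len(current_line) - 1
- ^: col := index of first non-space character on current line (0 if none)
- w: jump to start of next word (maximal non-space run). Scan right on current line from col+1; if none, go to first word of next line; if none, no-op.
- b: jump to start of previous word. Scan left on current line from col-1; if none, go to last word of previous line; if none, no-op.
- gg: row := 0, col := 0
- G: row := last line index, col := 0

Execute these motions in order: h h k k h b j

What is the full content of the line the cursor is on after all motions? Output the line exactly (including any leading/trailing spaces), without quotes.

After 1 (h): row=0 col=0 char='t'
After 2 (h): row=0 col=0 char='t'
After 3 (k): row=0 col=0 char='t'
After 4 (k): row=0 col=0 char='t'
After 5 (h): row=0 col=0 char='t'
After 6 (b): row=0 col=0 char='t'
After 7 (j): row=1 col=0 char='g'

Answer: gold two  six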